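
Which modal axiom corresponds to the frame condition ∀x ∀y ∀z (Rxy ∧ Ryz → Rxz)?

This is transitivity; the standard corresponding axiom is 4: □s → □□s.

□s → □□s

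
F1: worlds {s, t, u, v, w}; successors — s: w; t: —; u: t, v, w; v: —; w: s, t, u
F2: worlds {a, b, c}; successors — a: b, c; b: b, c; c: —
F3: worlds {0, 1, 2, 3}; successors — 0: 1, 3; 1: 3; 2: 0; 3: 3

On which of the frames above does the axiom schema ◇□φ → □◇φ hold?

The schema corresponds to convergence: ∀x ∀y ∀z (Rxy ∧ Rxz → ∃w (Ryw ∧ Rzw)).
F1: fails — Ruv and Ruv but v and v have no common successor.
F2: fails — Rac and Rac but c and c have no common successor.
F3: satisfies the condition.
Valid on: F3.

F3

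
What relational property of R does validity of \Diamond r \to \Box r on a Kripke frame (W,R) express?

partial functionality

Suppose ◇r→□r is valid. Take Rxy, Rxz and set V(r)={y}. Then ◇r at x, so □r at x, so r at z, i.e. z=y.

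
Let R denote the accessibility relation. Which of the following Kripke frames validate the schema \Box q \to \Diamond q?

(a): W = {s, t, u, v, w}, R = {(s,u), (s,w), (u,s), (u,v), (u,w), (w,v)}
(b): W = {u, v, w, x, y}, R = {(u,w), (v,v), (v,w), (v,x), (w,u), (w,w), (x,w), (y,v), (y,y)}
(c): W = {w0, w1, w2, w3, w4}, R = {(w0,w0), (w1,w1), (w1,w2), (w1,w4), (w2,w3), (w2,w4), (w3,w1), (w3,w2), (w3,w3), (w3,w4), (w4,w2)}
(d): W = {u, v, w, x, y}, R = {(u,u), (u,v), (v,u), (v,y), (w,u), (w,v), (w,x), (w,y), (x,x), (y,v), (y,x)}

(b), (c), (d)

Frame correspondent (Sahlqvist): \forall x \exists y Rxy — i.e. seriality.
(a): fails — world t has no successor.
(b): ✓.
(c): ✓.
(d): ✓.
Valid on: (b), (c), (d).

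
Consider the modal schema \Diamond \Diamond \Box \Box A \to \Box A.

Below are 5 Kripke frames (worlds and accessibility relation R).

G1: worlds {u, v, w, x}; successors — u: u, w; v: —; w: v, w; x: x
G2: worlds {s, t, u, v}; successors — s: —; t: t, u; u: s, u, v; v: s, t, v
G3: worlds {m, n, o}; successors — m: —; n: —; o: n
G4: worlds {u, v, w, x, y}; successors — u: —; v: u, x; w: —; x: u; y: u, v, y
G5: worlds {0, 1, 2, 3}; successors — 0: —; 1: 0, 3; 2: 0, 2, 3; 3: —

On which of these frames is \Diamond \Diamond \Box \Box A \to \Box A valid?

The schema corresponds to a generalized confluence (Geach) condition: \forall x \forall y \forall z ((x R^2 y \wedge xRz) \to \exists w (y R^2 w \wedge z = w)).
G1: fails — uR²v, uRu but no t with vR²t and u=t.
G2: fails — tR²s, tRt but no w with sR²w and t=w.
G3: ✓.
G4: fails — vR²u, vRu but no t with uR²t and u=t.
G5: fails — 2R²0, 2R0 but no w with 0R²w and 0=w.
Valid on: G3.

G3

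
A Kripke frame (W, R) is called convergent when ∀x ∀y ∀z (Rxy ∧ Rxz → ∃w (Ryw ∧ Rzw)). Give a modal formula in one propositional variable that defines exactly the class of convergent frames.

◇□q → □◇q

A defining formula is ◇□q → □◇q (the .2 axiom).
Suppose ◇□q→□◇q is valid. Take Rxy, Rxz and set V(q)={w : Ryw}. Then □q at y so ◇□q at x, so □◇q at x, so ◇q at z, giving w with Rzw and Ryw.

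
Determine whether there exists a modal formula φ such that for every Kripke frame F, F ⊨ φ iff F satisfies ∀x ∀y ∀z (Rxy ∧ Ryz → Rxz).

Yes — defined by □p → □□p

Yes: it is transitivity, defined by the 4 schema □p → □□p.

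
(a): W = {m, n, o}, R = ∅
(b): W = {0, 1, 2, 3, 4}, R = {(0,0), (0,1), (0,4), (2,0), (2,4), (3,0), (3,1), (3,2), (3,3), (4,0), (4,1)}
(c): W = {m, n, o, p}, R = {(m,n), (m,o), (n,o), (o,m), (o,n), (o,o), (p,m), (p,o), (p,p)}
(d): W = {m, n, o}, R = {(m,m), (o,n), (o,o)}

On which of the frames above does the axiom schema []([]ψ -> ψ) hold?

(a)

The schema corresponds to shift-reflexivity: forall x forall y (Rxy -> Ryy).
(a): holds.
(b): fails — R32 but not R22.
(c): fails — Rom but not Rmm.
(d): fails — Ron but not Rnn.
Valid on: (a).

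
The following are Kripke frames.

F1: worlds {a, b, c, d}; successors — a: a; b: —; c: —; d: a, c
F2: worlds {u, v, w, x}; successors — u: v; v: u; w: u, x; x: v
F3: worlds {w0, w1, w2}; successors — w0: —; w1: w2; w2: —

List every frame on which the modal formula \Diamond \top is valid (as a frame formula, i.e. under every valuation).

F2

This is the axiom for seriality; its first-order frame correspondent is \forall x \exists y Rxy.
F1: fails — world b has no successor.
F2: satisfies the condition.
F3: fails — world w0 has no successor.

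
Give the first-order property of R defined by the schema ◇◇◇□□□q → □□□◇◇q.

This is a Sahlqvist (Geach-type) schema ◇^3□^3q → □^3◇^2q.
Minimal-valuation argument: fix x; take any y with xR^3y and any z with xR^3z. Set V(q) to the set of worlds R-reachable from y in exactly 3 steps. Then □^3q holds at y, so the antecedent holds at x; validity forces ◇^2q at z, giving a w with zR^2w and yR^3w.
First-order correspondent: ∀x ∀y ∀z ((xR³y ∧ xR³z) → ∃w (yR³w ∧ zR²w)).

∀x ∀y ∀z ((xR³y ∧ xR³z) → ∃w (yR³w ∧ zR²w))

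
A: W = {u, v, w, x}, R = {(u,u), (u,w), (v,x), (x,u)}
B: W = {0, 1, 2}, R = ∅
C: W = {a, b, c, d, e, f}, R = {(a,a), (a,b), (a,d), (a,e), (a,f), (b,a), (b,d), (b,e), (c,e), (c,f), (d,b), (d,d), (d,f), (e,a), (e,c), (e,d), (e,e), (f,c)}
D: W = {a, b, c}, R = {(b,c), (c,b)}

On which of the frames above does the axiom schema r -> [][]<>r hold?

B

The schema corresponds to a generalized confluence (Geach) condition: forall x forall z (x R^2 z -> exists w (x = w & zRw)).
A: fails — uR²w but no t with u=t and wRt.
B: condition met.
C: fails — aR²c but no w with a=w and cRw.
D: fails — bR²b but no w with b=w and bRw.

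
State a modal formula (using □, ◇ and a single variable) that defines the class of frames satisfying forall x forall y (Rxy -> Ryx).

A defining formula is p → □◇p (the B axiom).
Suppose p→□◇p is valid. Take Rxy and set V(p)={x}. Then p at x, so □◇p at x, so ◇p at y, so some z with Ryz has p; z=x, i.e. Ryx.

p → □◇p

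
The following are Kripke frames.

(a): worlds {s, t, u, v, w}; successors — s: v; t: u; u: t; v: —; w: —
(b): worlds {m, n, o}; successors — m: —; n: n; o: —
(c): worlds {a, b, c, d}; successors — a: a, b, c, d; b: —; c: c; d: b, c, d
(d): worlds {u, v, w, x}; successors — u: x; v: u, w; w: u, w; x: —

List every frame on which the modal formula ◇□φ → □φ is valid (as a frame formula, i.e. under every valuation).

The schema corresponds to the Euclidean property: ∀x ∀y ∀z (Rxy ∧ Rxz → Ryz).
(a): fails — Rsv and Rsv but not Rvv.
(b): satisfies the condition.
(c): fails — Rab and Rab but not Rbb.
(d): fails — Rux and Rux but not Rxx.

(b)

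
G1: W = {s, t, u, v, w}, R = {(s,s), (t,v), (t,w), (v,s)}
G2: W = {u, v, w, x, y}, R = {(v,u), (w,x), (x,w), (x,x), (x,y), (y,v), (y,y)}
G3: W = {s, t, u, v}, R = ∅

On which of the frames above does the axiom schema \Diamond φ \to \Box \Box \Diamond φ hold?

This is the axiom for a generalized confluence (Geach) condition; its first-order frame correspondent is \forall x \forall y \forall z ((xRy \wedge x R^2 z) \to \exists w (y = w \wedge zRw)).
G1: fails — tRv, tR²s but no w* with v=w* and sRw*.
G2: fails — wRx, wR²y but no t with x=t and yRt.
G3: holds.

G3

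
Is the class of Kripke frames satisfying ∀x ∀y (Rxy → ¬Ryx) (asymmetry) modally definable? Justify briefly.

No

Any modally definable frame class is closed under surjective bounded morphisms.
The 3-cycle (worlds 0,1,2 with 0→1→2→0) is asymmetric. Mapping every world to a single reflexive point • is a surjective bounded morphism, and the reflexive point is not asymmetric (R•• but asymmetry requires ¬R••).
Hence asymmetry is not modally definable.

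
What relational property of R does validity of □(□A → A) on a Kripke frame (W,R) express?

shift-reflexivity

This is the T□ axiom.
Its frame correspondent is shift-reflexivity — ∀x ∀y (Rxy → Ryy).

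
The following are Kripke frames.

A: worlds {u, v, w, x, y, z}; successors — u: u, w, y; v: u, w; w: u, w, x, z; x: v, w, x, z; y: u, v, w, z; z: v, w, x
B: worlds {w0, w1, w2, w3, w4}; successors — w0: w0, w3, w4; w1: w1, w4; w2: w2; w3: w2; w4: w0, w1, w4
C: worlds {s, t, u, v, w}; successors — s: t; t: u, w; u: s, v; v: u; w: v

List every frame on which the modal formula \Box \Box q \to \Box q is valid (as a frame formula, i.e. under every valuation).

Frame correspondent (Sahlqvist): \forall x \forall y (Rxy \to \exists z (Rxz \wedge Rzy)) — i.e. density.
A: ✓.
B: ✓.
C: fails — Ruv but no z with Ruz and Rzv.

A, B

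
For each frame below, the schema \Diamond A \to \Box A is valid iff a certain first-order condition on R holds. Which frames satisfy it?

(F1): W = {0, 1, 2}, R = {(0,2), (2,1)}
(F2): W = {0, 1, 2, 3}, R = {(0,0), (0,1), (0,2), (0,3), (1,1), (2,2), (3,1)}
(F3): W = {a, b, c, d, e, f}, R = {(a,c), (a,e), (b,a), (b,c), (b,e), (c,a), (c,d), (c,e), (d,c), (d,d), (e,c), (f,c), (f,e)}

This is the axiom for partial functionality; its first-order frame correspondent is \forall x \forall y \forall z (Rxy \wedge Rxz \to y = z).
(F1): satisfies the condition.
(F2): fails — 0 sees both 0 and 1.
(F3): fails — a sees both c and e.

(F1)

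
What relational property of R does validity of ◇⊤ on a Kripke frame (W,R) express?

Seriality

This is a form of the D axiom.
It corresponds to seriality: ∀x ∃y Rxy.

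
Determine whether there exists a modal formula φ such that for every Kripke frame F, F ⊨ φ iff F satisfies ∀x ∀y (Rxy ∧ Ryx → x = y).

Any modally definable frame class is closed under surjective bounded morphisms.
The 8-cycle (worlds w0,w1,w2,w3,w4,w5,w6,w7 with w0→w1→w2→w3→w4→w5→w6→w7→w0) is antisymmetric. Sending even-indexed worlds to s and odd-indexed worlds to t is a surjective bounded morphism onto the two-world frame with s↔t, which is not antisymmetric.
So the class is not modally definable.

No — not modally definable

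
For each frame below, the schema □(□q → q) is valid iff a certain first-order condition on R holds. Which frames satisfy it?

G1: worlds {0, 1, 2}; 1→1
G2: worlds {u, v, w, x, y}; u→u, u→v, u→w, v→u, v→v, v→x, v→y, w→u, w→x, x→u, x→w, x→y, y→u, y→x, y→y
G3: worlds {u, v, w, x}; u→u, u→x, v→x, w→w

This is the axiom for shift-reflexivity; its first-order frame correspondent is ∀x ∀y (Rxy → Ryy).
G1: holds.
G2: fails — Rxw but not Rww.
G3: fails — Rvx but not Rxx.
Valid on: G1.

G1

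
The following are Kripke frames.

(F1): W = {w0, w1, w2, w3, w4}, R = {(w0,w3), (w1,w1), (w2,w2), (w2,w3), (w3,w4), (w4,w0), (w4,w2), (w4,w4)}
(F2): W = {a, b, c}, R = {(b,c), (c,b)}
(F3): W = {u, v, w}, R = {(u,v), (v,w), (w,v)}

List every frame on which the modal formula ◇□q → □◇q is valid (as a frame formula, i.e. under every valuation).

(F2), (F3)

The schema corresponds to convergence: ∀x ∀y ∀z (Rxy ∧ Rxz → ∃w (Ryw ∧ Rzw)).
(F1): fails — Rw2w3 and Rw2w2 but w3 and w2 have no common successor.
(F2): condition met.
(F3): condition met.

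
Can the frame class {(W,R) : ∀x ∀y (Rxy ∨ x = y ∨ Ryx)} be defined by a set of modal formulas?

If a class were modally definable it would be closed under disjoint unions (Goldblatt–Thomason).
Take 2 disjoint single-world reflexive frames: each is trivially connected, but their disjoint union has 2 worlds with no edge between distinct components, so it is not connected.
So no modal formula (or set of formulas) defines exactly the connected frames.

No — not modally definable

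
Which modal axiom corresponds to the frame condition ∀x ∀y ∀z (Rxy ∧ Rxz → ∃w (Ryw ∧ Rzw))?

◇□s → □◇s

This is convergence; the standard corresponding axiom is .2: ◇□s → □◇s.
Suppose ◇□s→□◇s is valid. Take Rxy, Rxz and set V(s)={w : Ryw}. Then □s at y so ◇□s at x, so □◇s at x, so ◇s at z, giving w with Rzw and Ryw.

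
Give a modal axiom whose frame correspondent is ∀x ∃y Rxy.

The condition is seriality. The D schema □q → ◇q defines it.
Suppose □q→◇q is valid. At any x set V(q)=W. Then □q at x, so ◇q at x, so x has a successor.

□q → ◇q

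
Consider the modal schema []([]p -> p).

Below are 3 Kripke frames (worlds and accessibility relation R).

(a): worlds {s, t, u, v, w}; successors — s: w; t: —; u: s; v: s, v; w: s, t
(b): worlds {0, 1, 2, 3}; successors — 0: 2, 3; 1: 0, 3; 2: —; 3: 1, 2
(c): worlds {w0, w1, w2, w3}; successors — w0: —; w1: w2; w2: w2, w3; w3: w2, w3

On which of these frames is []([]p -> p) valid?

(c)

The schema corresponds to shift-reflexivity: forall x forall y (Rxy -> Ryy).
(a): fails — Rwt but not Rtt.
(b): fails — R10 but not R00.
(c): condition met.
Valid on: (c).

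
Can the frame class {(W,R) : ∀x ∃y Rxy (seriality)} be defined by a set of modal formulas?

This is a Sahlqvist condition; the D axiom □r → ◇r defines it.
Suppose □r→◇r is valid. At any x set V(r)=W. Then □r at x, so ◇r at x, so x has a successor.

Definable; □r → ◇r defines it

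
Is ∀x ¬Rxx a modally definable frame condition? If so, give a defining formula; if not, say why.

No — not modally definable

Modal frame validity is preserved under surjective bounded morphisms.
The 5-cycle (worlds s,t,u,v,w with s→t→u→v→w→s) is irreflexive, and the map sending every world to a single reflexive point • is a surjective bounded morphism (forth: every edge maps to (•,•); back: every world has a successor). So any modal formula valid on the 5-cycle is also valid on the reflexive point, which is not irreflexive.
So no modal formula (or set of formulas) defines exactly the irreflexive frames.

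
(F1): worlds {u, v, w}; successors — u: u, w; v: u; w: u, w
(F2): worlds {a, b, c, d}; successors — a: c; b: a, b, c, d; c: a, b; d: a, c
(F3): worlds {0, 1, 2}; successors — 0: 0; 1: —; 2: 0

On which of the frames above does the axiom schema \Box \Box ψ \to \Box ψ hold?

(F1), (F3)

Frame correspondent (Sahlqvist): \forall x \forall y (Rxy \to \exists z (Rxz \wedge Rzy)) — i.e. density.
(F1): ✓.
(F2): fails — Rac but no z with Raz and Rzc.
(F3): ✓.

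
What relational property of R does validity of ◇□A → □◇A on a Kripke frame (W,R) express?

Convergence

Suppose ◇□A→□◇A is valid. Take Rxy, Rxz and set V(A)={w : Ryw}. Then □A at y so ◇□A at x, so □◇A at x, so ◇A at z, giving w with Rzw and Ryw.
Conversely, on a frame with convergence the schema holds at every world under every valuation.
So the correspondent is convergence.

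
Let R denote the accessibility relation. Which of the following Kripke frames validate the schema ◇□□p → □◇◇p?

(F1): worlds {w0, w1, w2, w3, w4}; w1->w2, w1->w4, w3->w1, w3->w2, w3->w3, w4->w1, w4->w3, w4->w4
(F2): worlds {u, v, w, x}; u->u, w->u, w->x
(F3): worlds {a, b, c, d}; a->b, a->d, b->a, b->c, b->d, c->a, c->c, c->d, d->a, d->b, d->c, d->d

The schema corresponds to a generalized confluence (Geach) condition: ∀x ∀y ∀z ((xRy ∧ xRz) → ∃w (yR²w ∧ zR²w)).
(F1): fails — w1Rw2, w1Rw2 but no w with w2R²w and w2R²w.
(F2): fails — wRu, wRx but no t with uR²t and xR²t.
(F3): satisfies the condition.
Valid on: (F3).

(F3)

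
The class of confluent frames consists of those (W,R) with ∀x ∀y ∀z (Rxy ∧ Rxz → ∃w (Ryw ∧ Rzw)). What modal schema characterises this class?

This is convergence; the standard corresponding axiom is .2: ◇□r → □◇r.
Suppose ◇□r→□◇r is valid. Take Rxy, Rxz and set V(r)={w : Ryw}. Then □r at y so ◇□r at x, so □◇r at x, so ◇r at z, giving w with Rzw and Ryw.

◇□r → □◇r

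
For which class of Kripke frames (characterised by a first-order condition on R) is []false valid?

□⊥ is valid iff no world has any successor (otherwise □⊥ fails at any world with one).

emptiness of R: forall x forall y ~Rxy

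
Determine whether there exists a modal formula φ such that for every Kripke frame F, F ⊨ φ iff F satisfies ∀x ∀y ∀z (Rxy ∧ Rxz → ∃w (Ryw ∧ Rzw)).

Yes — defined by ◇□q → □◇q

The condition is convergence. A defining modal formula is ◇□q → □◇q.
Suppose ◇□q→□◇q is valid. Take Rxy, Rxz and set V(q)={w : Ryw}. Then □q at y so ◇□q at x, so □◇q at x, so ◇q at z, giving w with Rzw and Ryw.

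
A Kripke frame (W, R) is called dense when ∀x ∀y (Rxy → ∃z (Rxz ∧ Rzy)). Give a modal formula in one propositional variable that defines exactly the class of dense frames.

The condition is density. The C4 schema □□p → □p defines it.
Suppose □□p→□p is valid. Take Rxy and set V(p)={w : xR²w}. Then □□p at x, so □p at x, so p at y, i.e. ∃z(Rxz∧Rzy).

□□p → □p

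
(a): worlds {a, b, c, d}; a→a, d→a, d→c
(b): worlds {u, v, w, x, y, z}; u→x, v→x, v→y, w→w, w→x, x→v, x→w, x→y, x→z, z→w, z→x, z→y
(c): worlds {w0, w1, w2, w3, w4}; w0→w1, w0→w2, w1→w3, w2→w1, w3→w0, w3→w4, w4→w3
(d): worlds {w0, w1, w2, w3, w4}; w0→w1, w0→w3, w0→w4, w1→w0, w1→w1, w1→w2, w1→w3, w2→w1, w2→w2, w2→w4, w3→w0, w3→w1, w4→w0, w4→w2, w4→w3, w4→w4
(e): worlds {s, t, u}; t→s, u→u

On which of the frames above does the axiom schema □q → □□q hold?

(a), (e)

Frame correspondent (Sahlqvist): ∀x ∀y ∀z (Rxy ∧ Ryz → Rxz) — i.e. transitivity.
(a): condition met.
(b): fails — Rxw and Rwx but not Rxx.
(c): fails — Rw3w0 and Rw0w1 but not Rw3w1.
(d): fails — Rw1w0 and Rw0w4 but not Rw1w4.
(e): condition met.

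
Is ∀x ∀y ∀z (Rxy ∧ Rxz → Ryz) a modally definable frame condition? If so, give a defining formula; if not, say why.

Yes: it is the Euclidean property, defined by the 5 schema ◇q → □◇q.
Suppose ◇q→□◇q is valid. Take Rxy, Rxz and set V(q)={y}. Then ◇q at x, so □◇q at x, so ◇q at z, so some w with Rzw has q; w=y, i.e. Rzy. By symmetry of the argument, Ryz.

Yes, by ◇q → □◇q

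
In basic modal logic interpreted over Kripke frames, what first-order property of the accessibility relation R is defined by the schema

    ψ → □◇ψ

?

This schema is the B axiom.
Its frame correspondent is symmetry — ∀x ∀y (Rxy → Ryx).

Symmetry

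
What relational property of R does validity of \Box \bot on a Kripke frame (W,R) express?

This schema is the Ver axiom.
Its frame correspondent is emptiness of R — \forall x \forall y \neg Rxy.

Emptiness of R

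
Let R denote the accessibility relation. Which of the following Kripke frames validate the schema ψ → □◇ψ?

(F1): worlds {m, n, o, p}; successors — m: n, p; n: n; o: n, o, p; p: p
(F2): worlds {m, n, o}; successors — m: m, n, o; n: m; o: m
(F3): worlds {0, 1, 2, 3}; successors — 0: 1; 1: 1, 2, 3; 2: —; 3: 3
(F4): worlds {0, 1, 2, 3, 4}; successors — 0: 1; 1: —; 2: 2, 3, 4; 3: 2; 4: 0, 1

(F2)

The schema corresponds to symmetry: ∀x ∀y (Rxy → Ryx).
(F1): fails — Ron but not Rno.
(F2): holds.
(F3): fails — R12 but not R21.
(F4): fails — R01 but not R10.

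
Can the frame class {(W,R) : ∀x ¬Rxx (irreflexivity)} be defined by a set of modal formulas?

Modal frame validity is preserved under surjective bounded morphisms.
The 4-cycle (worlds a,b,c,d with a→b→c→d→a) is irreflexive, and the map sending every world to a single reflexive point • is a surjective bounded morphism (forth: every edge maps to (•,•); back: every world has a successor). So any modal formula valid on the 4-cycle is also valid on the reflexive point, which is not irreflexive.
So no modal formula (or set of formulas) defines exactly the irreflexive frames.

Not definable by any modal formula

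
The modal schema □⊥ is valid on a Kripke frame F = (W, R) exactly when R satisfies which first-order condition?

This is the Ver axiom.
Its frame correspondent is emptiness of R — ∀x ∀y ¬Rxy.

Emptiness of R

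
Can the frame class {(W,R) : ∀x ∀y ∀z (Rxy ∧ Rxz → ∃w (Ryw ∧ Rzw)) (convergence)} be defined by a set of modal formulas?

This is a Sahlqvist condition; the .2 axiom ◇□q → □◇q defines it.

Yes, by ◇□q → □◇q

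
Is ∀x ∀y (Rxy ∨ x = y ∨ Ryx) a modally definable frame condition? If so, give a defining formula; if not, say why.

No

Any modally definable frame class is closed under disjoint unions.
Take 2 disjoint single-world reflexive frames: each is trivially connected, but their disjoint union has 2 worlds with no edge between distinct components, so it is not connected.
So the class is not modally definable.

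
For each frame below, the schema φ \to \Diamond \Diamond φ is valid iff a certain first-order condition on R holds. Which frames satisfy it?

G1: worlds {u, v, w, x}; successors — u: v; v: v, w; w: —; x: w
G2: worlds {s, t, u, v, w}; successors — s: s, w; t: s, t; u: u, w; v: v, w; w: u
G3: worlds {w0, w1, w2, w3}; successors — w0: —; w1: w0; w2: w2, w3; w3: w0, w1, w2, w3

The schema corresponds to a generalized confluence (Geach) condition: \forall x \exists w (x = w \wedge x R^2 w).
G1: fails — at u but no t with u=t and uR²t.
G2: ✓.
G3: fails — at w0 but no w with w0=w and w0R²w.
Valid on: G2.

G2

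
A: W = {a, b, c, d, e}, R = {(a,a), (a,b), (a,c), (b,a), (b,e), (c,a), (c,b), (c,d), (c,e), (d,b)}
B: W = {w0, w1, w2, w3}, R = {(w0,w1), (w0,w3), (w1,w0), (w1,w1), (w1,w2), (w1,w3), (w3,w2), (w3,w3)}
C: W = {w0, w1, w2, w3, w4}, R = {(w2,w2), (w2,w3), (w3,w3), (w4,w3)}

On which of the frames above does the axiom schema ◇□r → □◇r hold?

This is the axiom for convergence; its first-order frame correspondent is ∀x ∀y ∀z (Rxy ∧ Rxz → ∃w (Ryw ∧ Rzw)).
A: fails — Rba and Rbe but a and e have no common successor.
B: fails — Rw1w2 and Rw1w2 but w2 and w2 have no common successor.
C: condition met.
Valid on: C.

C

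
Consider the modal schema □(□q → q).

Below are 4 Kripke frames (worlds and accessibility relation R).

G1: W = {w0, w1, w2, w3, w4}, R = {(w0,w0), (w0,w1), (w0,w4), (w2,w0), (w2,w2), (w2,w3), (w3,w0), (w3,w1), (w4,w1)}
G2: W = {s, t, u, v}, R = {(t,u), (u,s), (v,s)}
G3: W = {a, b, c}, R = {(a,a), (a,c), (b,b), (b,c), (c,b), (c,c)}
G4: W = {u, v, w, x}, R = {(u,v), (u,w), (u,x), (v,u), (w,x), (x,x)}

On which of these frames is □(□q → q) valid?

Frame correspondent (Sahlqvist): ∀x ∀y (Rxy → Ryy) — i.e. shift-reflexivity.
G1: fails — Rw0w4 but not Rw4w4.
G2: fails — Rus but not Rss.
G3: ✓.
G4: fails — Ruv but not Rvv.

G3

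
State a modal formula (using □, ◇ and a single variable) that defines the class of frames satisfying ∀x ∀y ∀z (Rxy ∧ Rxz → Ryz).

A defining formula is ◇ψ → □◇ψ (the 5 axiom).
Suppose ◇ψ→□◇ψ is valid. Take Rxy, Rxz and set V(ψ)={y}. Then ◇ψ at x, so □◇ψ at x, so ◇ψ at z, so some w with Rzw has ψ; w=y, i.e. Rzy. By symmetry of the argument, Ryz.

◇ψ → □◇ψ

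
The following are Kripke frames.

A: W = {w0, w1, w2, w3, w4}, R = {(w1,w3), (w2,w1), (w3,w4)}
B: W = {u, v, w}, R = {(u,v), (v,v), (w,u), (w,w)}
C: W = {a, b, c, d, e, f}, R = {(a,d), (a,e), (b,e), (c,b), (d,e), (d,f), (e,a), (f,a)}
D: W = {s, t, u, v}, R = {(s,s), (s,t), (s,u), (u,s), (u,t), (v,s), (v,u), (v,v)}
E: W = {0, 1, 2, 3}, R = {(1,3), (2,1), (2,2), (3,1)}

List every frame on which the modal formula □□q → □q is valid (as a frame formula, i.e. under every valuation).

Frame correspondent (Sahlqvist): ∀x ∀y (Rxy → ∃z (Rxz ∧ Rzy)) — i.e. density.
A: fails — Rw1w3 but no z with Rw1z and Rzw3.
B: satisfies the condition.
C: fails — Rea but no z with Rez and Rza.
D: satisfies the condition.
E: fails — R31 but no z with R3z and Rz1.
Valid on: B, D.

B, D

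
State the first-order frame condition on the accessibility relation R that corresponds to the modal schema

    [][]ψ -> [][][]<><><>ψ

This is a Sahlqvist (Geach-type) schema ◇^0□^2ψ → □^3◇^3ψ.
Minimal-valuation argument: fix x; take any y with xR^0y and any z with xR^3z. Set V(ψ) to the set of worlds R-reachable from y in exactly 2 steps. Then □^2ψ holds at y, so the antecedent holds at x; validity forces ◇^3ψ at z, giving a w with zR^3w and yR^2w.
First-order correspondent: forall x forall z (x R^3 z -> exists w (x R^2 w & z R^3 w)).

forall x forall z (x R^3 z -> exists w (x R^2 w & z R^3 w))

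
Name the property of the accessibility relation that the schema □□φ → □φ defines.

density

This is the C4 axiom.
It corresponds to density: ∀x ∀y (Rxy → ∃z (Rxz ∧ Rzy)).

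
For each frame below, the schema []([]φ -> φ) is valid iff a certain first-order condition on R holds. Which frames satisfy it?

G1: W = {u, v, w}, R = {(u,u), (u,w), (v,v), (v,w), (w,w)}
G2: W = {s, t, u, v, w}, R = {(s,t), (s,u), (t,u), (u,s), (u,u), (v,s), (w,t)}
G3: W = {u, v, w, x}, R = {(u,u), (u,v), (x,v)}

This is the axiom for shift-reflexivity; its first-order frame correspondent is forall x forall y (Rxy -> Ryy).
G1: holds.
G2: fails — Rwt but not Rtt.
G3: fails — Ruv but not Rvv.

G1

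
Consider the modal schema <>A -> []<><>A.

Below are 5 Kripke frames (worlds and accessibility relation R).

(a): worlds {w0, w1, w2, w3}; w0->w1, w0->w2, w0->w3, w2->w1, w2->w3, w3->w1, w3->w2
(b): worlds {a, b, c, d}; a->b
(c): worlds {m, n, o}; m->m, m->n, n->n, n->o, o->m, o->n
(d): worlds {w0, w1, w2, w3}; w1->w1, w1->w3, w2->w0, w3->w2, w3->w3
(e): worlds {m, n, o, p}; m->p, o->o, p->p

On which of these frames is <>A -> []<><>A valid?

(c), (e)

This is the axiom for a generalized confluence (Geach) condition; its first-order frame correspondent is forall x forall y forall z ((xRy & xRz) -> exists w (y = w & z R^2 w)).
(a): fails — w0Rw1, w0Rw1 but no w with w1=w and w1R²w.
(b): fails — aRb, aRb but no w with b=w and bR²w.
(c): ✓.
(d): fails — w1Rw1, w1Rw3 but no w with w1=w and w3R²w.
(e): ✓.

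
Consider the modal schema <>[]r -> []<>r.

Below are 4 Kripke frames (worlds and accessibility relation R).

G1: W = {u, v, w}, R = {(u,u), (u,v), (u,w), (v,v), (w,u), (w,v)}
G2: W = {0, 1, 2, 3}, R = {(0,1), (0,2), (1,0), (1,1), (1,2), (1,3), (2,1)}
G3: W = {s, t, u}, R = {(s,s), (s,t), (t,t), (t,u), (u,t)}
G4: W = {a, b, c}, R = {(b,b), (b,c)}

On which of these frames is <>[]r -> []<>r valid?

This is the axiom for convergence; its first-order frame correspondent is forall x forall y forall z (Rxy & Rxz -> exists w (Ryw & Rzw)).
G1: condition met.
G2: fails — R10 and R13 but 0 and 3 have no common successor.
G3: condition met.
G4: fails — Rbc and Rbc but c and c have no common successor.

G1, G3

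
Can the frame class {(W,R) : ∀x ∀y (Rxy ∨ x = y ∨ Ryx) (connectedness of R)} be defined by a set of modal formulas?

If a class were modally definable it would be closed under disjoint unions (Goldblatt–Thomason).
Take 4 disjoint single-world reflexive frames: each is trivially connected, but their disjoint union has 4 worlds with no edge between distinct components, so it is not connected.
So no modal formula (or set of formulas) defines exactly the connected frames.

No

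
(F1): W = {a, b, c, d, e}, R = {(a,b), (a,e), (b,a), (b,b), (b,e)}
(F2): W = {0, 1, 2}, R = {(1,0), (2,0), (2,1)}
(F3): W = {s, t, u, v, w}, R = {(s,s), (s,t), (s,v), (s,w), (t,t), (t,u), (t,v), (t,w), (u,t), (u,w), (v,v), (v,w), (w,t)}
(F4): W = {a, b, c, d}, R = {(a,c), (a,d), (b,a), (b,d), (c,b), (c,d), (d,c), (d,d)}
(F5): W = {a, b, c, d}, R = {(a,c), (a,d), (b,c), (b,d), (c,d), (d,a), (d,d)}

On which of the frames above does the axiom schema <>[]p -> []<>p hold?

(F4), (F5)

The schema corresponds to convergence: forall x forall y forall z (Rxy & Rxz -> exists w (Ryw & Rzw)).
(F1): fails — Rab and Rae but b and e have no common successor.
(F2): fails — R10 and R10 but 0 and 0 have no common successor.
(F3): fails — Rsv and Rsw but v and w have no common successor.
(F4): satisfies the condition.
(F5): satisfies the condition.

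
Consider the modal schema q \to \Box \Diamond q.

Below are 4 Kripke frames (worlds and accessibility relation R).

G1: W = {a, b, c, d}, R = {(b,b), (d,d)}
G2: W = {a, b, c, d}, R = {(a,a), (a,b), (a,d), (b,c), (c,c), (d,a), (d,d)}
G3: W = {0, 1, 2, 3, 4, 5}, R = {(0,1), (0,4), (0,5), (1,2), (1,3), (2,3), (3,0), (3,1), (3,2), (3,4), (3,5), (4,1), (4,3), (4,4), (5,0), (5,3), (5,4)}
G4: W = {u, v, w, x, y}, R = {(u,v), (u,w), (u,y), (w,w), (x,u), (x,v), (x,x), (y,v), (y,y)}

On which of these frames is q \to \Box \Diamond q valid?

G1

The schema corresponds to symmetry: \forall x \forall y (Rxy \to Ryx).
G1: ✓.
G2: fails — Rbc but not Rcb.
G3: fails — R12 but not R21.
G4: fails — Ruv but not Rvu.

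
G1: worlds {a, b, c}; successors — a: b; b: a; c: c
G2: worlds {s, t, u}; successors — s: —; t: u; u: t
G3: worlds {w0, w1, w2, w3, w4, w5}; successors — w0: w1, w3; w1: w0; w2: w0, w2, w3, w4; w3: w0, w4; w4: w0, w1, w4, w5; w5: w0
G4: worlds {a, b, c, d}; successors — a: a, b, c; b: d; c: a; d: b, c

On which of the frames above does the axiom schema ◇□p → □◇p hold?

G1, G2

This is the axiom for convergence; its first-order frame correspondent is ∀x ∀y ∀z (Rxy ∧ Rxz → ∃w (Ryw ∧ Rzw)).
G1: condition met.
G2: condition met.
G3: fails — Rw2w0 and Rw2w3 but w0 and w3 have no common successor.
G4: fails — Rab and Raa but b and a have no common successor.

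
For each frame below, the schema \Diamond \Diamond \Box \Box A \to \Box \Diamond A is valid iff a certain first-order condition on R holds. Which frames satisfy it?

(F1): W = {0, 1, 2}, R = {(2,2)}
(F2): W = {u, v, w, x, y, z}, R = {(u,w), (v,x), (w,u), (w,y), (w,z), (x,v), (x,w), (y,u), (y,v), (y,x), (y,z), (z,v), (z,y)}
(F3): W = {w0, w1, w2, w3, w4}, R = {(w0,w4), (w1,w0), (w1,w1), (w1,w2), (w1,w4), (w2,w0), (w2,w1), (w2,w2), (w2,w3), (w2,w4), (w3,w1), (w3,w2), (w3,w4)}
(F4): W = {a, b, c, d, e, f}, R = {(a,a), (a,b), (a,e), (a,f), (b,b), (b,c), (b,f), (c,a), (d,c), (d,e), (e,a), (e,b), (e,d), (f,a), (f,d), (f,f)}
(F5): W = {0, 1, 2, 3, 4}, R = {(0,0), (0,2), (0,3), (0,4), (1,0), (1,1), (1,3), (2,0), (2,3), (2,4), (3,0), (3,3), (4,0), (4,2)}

(F1), (F5)

The schema corresponds to a generalized confluence (Geach) condition: \forall x \forall y \forall z ((x R^2 y \wedge xRz) \to \exists w (y R^2 w \wedge zRw)).
(F1): ✓.
(F2): fails — wR²u, wRu but no t with uR²t and uRt.
(F3): fails — w1R²w0, w1Rw0 but no w with w0R²w and w0Rw.
(F4): fails — fR²d, fRd but no w with dR²w and dRw.
(F5): ✓.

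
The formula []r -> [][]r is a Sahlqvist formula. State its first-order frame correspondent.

Suppose □r→□□r is valid. Take Rxy, Ryz and set V(r)={w : Rxw}. Then □r at x, so □□r at x, so □r at y, so r at z, i.e. Rxz.

transitivity: forall x forall y forall z (Rxy & Ryz -> Rxz)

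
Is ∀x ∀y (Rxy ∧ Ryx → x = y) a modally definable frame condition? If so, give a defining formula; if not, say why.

Modal frame validity is preserved under surjective bounded morphisms.
The 6-cycle (worlds a,b,c,d,e,f with a→b→c→d→e→f→a) is antisymmetric. Sending even-indexed worlds to s and odd-indexed worlds to t is a surjective bounded morphism onto the two-world frame with s↔t, which is not antisymmetric.
So the class is not modally definable.

Not definable by any modal formula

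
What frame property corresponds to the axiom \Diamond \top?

◇⊤ holds at w iff w has a successor, so frame-validity of ◇⊤ is exactly seriality. Equivalently via □A → ◇A:
Suppose □A→◇A is valid. At any x set V(A)=W. Then □A at x, so ◇A at x, so x has a successor.

seriality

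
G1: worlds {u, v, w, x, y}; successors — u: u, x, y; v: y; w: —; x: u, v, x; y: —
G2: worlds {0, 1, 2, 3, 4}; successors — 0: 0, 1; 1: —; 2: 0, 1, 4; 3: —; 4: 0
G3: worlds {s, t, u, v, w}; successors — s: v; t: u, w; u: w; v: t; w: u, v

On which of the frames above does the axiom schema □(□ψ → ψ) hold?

none

The schema corresponds to shift-reflexivity: ∀x ∀y (Rxy → Ryy).
G1: fails — Ruy but not Ryy.
G2: fails — R01 but not R11.
G3: fails — Ruw but not Rww.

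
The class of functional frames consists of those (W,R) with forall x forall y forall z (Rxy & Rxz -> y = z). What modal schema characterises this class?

◇s → □s

The condition is partial functionality. The CD schema ◇s → □s defines it.
Suppose ◇s→□s is valid. Take Rxy, Rxz and set V(s)={y}. Then ◇s at x, so □s at x, so s at z, i.e. z=y.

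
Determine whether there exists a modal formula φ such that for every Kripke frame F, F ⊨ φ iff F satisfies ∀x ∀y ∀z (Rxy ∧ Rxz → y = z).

Yes — defined by ◇q → □q

Yes: it is partial functionality, defined by the CD schema ◇q → □q.
Suppose ◇q→□q is valid. Take Rxy, Rxz and set V(q)={y}. Then ◇q at x, so □q at x, so q at z, i.e. z=y.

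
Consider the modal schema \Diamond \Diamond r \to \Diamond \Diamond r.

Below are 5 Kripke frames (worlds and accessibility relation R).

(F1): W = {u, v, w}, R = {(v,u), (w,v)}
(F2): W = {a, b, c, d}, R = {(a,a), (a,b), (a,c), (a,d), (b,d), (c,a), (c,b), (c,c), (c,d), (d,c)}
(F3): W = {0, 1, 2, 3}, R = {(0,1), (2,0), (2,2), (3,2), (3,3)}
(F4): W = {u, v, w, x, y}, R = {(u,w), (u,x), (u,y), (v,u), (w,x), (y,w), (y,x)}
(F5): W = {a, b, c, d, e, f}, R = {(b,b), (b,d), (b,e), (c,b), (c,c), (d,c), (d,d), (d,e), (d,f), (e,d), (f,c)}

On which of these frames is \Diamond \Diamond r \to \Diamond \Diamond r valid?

This is the axiom for a generalized confluence (Geach) condition; its first-order frame correspondent is \forall x \forall y (x R^2 y \to \exists w (y = w \wedge x R^2 w)).
(F1): satisfies the condition.
(F2): satisfies the condition.
(F3): satisfies the condition.
(F4): satisfies the condition.
(F5): satisfies the condition.

(F1), (F2), (F3), (F4), (F5)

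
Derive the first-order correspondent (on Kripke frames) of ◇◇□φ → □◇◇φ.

This is a Sahlqvist (Geach-type) schema ◇^2□^1φ → □^1◇^2φ.
First-order correspondent: ∀x ∀y ∀z ((xR²y ∧ xRz) → ∃w (yRw ∧ zR²w)).

∀x ∀y ∀z ((xR²y ∧ xRz) → ∃w (yRw ∧ zR²w))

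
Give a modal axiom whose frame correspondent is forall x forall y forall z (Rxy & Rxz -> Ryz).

A defining formula is ◇r → □◇r (the 5 axiom).
Suppose ◇r→□◇r is valid. Take Rxy, Rxz and set V(r)={y}. Then ◇r at x, so □◇r at x, so ◇r at z, so some w with Rzw has r; w=y, i.e. Rzy. By symmetry of the argument, Ryz.

◇r → □◇r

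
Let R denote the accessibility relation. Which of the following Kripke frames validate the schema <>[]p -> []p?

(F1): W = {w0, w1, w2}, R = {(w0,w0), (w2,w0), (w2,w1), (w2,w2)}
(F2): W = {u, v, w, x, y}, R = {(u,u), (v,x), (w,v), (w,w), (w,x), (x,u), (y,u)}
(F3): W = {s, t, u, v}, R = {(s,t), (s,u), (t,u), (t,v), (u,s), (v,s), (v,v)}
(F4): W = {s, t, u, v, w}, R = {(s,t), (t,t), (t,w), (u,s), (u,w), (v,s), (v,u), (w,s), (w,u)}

The schema corresponds to the Euclidean property: forall x forall y forall z (Rxy & Rxz -> Ryz).
(F1): fails — Rw2w0 and Rw2w2 but not Rw0w2.
(F2): fails — Rvx and Rvx but not Rxx.
(F3): fails — Rsu and Rsu but not Ruu.
(F4): fails — Rtw and Rtw but not Rww.
Valid on no frame.

none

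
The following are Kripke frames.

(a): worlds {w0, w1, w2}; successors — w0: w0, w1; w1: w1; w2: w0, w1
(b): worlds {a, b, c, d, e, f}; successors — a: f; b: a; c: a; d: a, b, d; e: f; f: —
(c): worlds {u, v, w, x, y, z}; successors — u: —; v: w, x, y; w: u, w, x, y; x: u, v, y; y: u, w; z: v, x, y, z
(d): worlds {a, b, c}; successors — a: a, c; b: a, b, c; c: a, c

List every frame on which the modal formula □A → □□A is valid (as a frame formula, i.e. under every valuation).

(a), (d)

The schema corresponds to transitivity: ∀x ∀y ∀z (Rxy ∧ Ryz → Rxz).
(a): condition met.
(b): fails — Rda and Raf but not Rdf.
(c): fails — Rwx and Rxv but not Rwv.
(d): condition met.
Valid on: (a), (d).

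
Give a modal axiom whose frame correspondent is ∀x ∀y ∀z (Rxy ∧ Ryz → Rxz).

The condition is transitivity. The 4 schema □q → □□q defines it.
Suppose □q→□□q is valid. Take Rxy, Ryz and set V(q)={w : Rxw}. Then □q at x, so □□q at x, so □q at y, so q at z, i.e. Rxz.

□q → □□q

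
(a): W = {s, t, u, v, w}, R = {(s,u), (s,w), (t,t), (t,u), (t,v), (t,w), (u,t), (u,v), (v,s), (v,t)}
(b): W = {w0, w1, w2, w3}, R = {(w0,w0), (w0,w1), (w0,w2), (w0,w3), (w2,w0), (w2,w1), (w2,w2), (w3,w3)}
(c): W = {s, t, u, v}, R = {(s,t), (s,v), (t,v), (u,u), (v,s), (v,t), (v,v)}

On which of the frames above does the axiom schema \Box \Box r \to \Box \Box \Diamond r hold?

The schema corresponds to a generalized confluence (Geach) condition: \forall x \forall z (x R^2 z \to \exists w (x R^2 w \wedge zRw)).
(a): fails — tR²w but no w* with tR²w* and wRw*.
(b): fails — w0R²w1 but no w with w0R²w and w1Rw.
(c): satisfies the condition.

(c)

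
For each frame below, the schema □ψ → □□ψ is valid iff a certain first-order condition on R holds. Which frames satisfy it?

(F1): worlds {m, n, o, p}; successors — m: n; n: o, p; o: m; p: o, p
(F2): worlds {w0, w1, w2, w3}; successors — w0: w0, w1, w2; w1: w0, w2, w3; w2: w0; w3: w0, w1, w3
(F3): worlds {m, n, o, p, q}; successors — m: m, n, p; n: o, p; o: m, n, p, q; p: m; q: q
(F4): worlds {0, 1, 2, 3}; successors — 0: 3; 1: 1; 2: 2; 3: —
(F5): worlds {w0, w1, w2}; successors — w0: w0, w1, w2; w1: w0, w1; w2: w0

The schema corresponds to transitivity: ∀x ∀y ∀z (Rxy ∧ Ryz → Rxz).
(F1): fails — Rom and Rmn but not Ron.
(F2): fails — Rw1w0 and Rw0w1 but not Rw1w1.
(F3): fails — Ron and Rno but not Roo.
(F4): holds.
(F5): fails — Rw1w0 and Rw0w2 but not Rw1w2.
Valid on: (F4).

(F4)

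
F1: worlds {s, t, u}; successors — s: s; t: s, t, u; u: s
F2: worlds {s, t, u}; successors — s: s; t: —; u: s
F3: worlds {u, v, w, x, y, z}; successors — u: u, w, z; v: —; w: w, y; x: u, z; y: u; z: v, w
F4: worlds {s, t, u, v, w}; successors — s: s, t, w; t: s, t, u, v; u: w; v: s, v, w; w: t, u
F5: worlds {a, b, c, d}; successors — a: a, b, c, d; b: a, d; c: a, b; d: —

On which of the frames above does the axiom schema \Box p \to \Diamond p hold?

F1, F4

Frame correspondent (Sahlqvist): \forall x \exists y Rxy — i.e. seriality.
F1: ✓.
F2: fails — world t has no successor.
F3: fails — world v has no successor.
F4: ✓.
F5: fails — world d has no successor.
Valid on: F1, F4.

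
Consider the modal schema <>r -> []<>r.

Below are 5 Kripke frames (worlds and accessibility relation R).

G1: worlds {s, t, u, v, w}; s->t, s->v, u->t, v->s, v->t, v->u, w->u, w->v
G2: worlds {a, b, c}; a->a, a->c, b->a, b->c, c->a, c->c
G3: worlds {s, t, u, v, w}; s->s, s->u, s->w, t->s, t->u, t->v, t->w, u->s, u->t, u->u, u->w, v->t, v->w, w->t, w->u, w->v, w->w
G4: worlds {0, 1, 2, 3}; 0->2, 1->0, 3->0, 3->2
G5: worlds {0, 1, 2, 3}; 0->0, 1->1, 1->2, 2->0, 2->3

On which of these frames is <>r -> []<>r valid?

G2

This is the axiom for the Euclidean property; its first-order frame correspondent is forall x forall y forall z (Rxy & Rxz -> Ryz).
G1: fails — Rsv and Rsv but not Rvv.
G2: condition met.
G3: fails — Rsw and Rss but not Rws.
G4: fails — R02 and R02 but not R22.
G5: fails — R12 and R12 but not R22.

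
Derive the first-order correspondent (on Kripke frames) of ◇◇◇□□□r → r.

∀x ∀y (xR³y → ∃w (yR³w ∧ x = w))

This is a Sahlqvist (Geach-type) schema ◇^3□^3r → □^0◇^0r.
Minimal-valuation argument: fix x; take any y with xR^3y and any z with xR^0z. Set V(r) to the set of worlds R-reachable from y in exactly 3 steps. Then □^3r holds at y, so the antecedent holds at x; validity forces ◇^0r at z, giving a w with zR^0w and yR^3w.
First-order correspondent: ∀x ∀y (xR³y → ∃w (yR³w ∧ x = w)).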